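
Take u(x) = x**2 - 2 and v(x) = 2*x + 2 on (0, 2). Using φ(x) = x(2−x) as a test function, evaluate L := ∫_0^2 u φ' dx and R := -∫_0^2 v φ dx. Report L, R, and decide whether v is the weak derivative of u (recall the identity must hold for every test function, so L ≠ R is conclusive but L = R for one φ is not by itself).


LHS = -8/3, RHS = -16/3. No, v is not the weak derivative of u.

u(x) = x**2 - 2, classical derivative u'(x) = 2*x.
φ(x) = x(2−x), so φ'(x) = 2 - 2*x.
Note φ(0) = φ(2) = 0, so the boundary term u·φ vanishes.
LHS = ∫_0^2 u(x) φ'(x) dx = ∫_0^2 (-2*x^3 + 2*x^2 + 4*x - 4) dx. Term by term:
  ∫_0^2 -2*x^3 dx = -8;  ∫_0^2 2*x^2 dx = 16/3;  ∫_0^2 4*x dx = 8;
  ∫_0^2 -4 dx = -8.
Sum: -8 + 16/3 + 8 − 8 = -8/3.
So LHS = -8/3.
∫_0^2 v(x) φ(x) dx = ∫_0^2 (-2*x^3 + 2*x^2 + 4*x) dx. Term by term:
  ∫_0^2 -2*x^3 dx = -8;  ∫_0^2 2*x^2 dx = 16/3;  ∫_0^2 4*x dx = 8.
Sum: -8 + 16/3 + 8 = 16/3.
So RHS = -∫_0^2 v(x) φ(x) dx = -16/3.
LHS − RHS = 8/3 ≠ 0, so the identity fails.
(For a valid weak derivative the identity must hold for EVERY test function, in particular this one. The failure shows v is NOT the weak derivative of u.)
Correct weak derivative would be u'(x) = 2*x.


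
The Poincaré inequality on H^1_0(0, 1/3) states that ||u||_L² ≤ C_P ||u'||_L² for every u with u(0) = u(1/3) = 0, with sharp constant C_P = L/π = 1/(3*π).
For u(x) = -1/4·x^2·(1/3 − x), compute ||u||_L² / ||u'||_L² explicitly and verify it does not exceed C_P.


||u||_L² / ||u'||_L² = sqrt(14)/42 < C_P = 1/(3*π).

u(x) = -1/4·x^2·(1/3 − x), so u'(x) = x*(9*x - 2)/12.
u(x) = -1/4·x^2·(1/3 − x) vanishes at x = 0 and x = 1/3, so u ∈ H^1_0(0, 1/3). Differentiate via the product rule and integrate the resulting polynomials term by term.
  ∫_0^1/3 u² dx = ∫_0^1/3 (x^6/16 - x^5/24 + x^4/144) dx. Term by term:
    ∫_0^1/3 x^6/16 dx = 1/244944;  ∫_0^1/3 -x^5/24 dx = -1/104976;  ∫_0^1/3 x^4/144 dx = 1/174960.
  Sum: 1/244944 − 1/104976 + 1/174960 = 1/3674160.
  ∫_0^1/3 (u')² dx = ∫_0^1/3 (9*x^4/16 - x^3/4 + x^2/36) dx. Term by term:
    ∫_0^1/3 9*x^4/16 dx = 1/2160;  ∫_0^1/3 -x^3/4 dx = -1/1296;  ∫_0^1/3 x^2/36 dx = 1/2916.
  Sum: 1/2160 − 1/1296 + 1/2916 = 1/29160.
∫_0^1/3 u² dx = 1/3674160, so ||u||_L² = sqrt(35)/11340.
∫_0^1/3 (u')² dx = 1/29160, so ||u'||_L² = sqrt(10)/540.
Ratio ||u||_L² / ||u'||_L² = sqrt(14)/42.
Sharp Poincaré constant on H^1_0(0, 1/3) is C_P = L/π = 1/(3*π), achieved by sin(3*π·x).
A polynomial bump cannot attain the sharp Poincaré constant (only the first sine eigenfunction does), so the ratio is strictly less than C_P, consistent with ||u||_L² ≤ C_P ||u'||_L².


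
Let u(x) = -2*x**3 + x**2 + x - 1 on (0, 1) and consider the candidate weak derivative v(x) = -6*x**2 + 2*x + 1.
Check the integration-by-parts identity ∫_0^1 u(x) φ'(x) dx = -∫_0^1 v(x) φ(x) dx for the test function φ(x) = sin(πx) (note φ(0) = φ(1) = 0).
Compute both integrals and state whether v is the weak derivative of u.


LHS = -24/π^3 + 2/π, RHS = -24/π^3 + 2/π. Yes, v = u' weakly.

u(x) = -2*x**3 + x**2 + x - 1, classical derivative u'(x) = -6*x**2 + 2*x + 1.
φ(x) = sin(πx), so φ'(x) = π*cos(π*x).
Note φ(0) = φ(1) = 0, so the boundary term u·φ vanishes.
LHS = ∫_0^1 u(x) φ'(x) dx = ∫_0^1 (-2*π*x^3*cos(π*x) + π*x^2*cos(π*x) + π*x*cos(π*x) - π*cos(π*x)) dx. Term by term:
  ∫_0^1 -π*cos(π*x) dx = 0;  ∫_0^1 π*x*cos(π*x) dx = -2/π;  ∫_0^1 π*x^2*cos(π*x) dx = -2/π;
  ∫_0^1 -2*π*x^3*cos(π*x) dx = -24/π^3 + 6/π.
Sum: 0 − 2/π − 2/π + -24/π^3 + 6/π = -24/π^3 + 2/π.
So LHS = -24/π^3 + 2/π.
∫_0^1 v(x) φ(x) dx = ∫_0^1 (-6*x^2*sin(π*x) + 2*x*sin(π*x) + sin(π*x)) dx. Term by term:
  ∫_0^1 -6*x^2*sin(π*x) dx = -6/π + 24/π^3;  ∫_0^1 2*x*sin(π*x) dx = 2/π;  ∫_0^1 sin(π*x) dx = 2/π.
Sum: -6/π + 24/π^3 + 2/π + 2/π = -2/π + 24/π^3.
So RHS = -∫_0^1 v(x) φ(x) dx = -24/π^3 + 2/π.
LHS = RHS, so the identity holds for this test φ.
Moreover u is smooth here and v(x) = u'(x) = -6*x**2 + 2*x + 1 pointwise, so the identity holds for every test function. Hence v is the weak derivative of u.


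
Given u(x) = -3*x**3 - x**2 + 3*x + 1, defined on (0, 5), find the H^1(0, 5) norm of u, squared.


||u||_{H^1}^2 = 3318100/21

The H^1 norm (squared) on an interval (0, L) is
  ||u||_{H^1}^2 = ∫_0^L u(x)^2 dx + ∫_0^L u'(x)^2 dx.
Compute u'(x) = -9*x**2 - 2*x + 3.
Then u(x)^2 = 9*x**6 + 6*x**5 - 17*x**4 - 12*x**3 + 7*x**2 + 6*x + 1 and u'(x)^2 = 81*x**4 + 36*x**3 - 50*x**2 - 12*x + 9.
Integrate each monomial from 0 to 5 using ∫_0^5 c·x^n dx = c·5^(n+1)/(n+1):
  ∫_0^5 u(x)^2 dx = ∫_0^5 (9*x^6 + 6*x^5 - 17*x^4 - 12*x^3 + 7*x^2 + 6*x + 1) dx. Term by term:
    ∫_0^5 9*x^6 dx = 703125/7;  ∫_0^5 6*x^5 dx = 15625;  ∫_0^5 -17*x^4 dx = -10625;
    ∫_0^5 -12*x^3 dx = -1875;  ∫_0^5 7*x^2 dx = 875/3;  ∫_0^5 6*x dx = 75;
    ∫_0^5 1 dx = 5.
  Sum: 703125/7 + 15625 − 10625 − 1875 + 875/3 + 75 + 5 = 2182805/21.
  ∫_0^5 u'(x)^2 dx = ∫_0^5 (81*x^4 + 36*x^3 - 50*x^2 - 12*x + 9) dx. Term by term:
    ∫_0^5 81*x^4 dx = 50625;  ∫_0^5 36*x^3 dx = 5625;  ∫_0^5 -50*x^2 dx = -6250/3;
    ∫_0^5 -12*x dx = -150;  ∫_0^5 9 dx = 45.
  Sum: 50625 + 5625 − 6250/3 − 150 + 45 = 162185/3.
Adding: ||u||_{H^1}^2 = 2182805/21 + 162185/3 = 3318100/21.


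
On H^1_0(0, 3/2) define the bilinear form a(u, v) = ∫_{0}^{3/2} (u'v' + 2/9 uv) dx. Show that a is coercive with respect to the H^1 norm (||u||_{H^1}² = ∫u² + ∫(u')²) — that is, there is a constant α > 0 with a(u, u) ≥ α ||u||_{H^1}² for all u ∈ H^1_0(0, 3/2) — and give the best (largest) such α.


α = 2*(1 + 2*π^2)/(9 + 4*π^2)

Coercivity of a(·,·) on H^1_0(0, 3/2) means a(u, u) ≥ α ||u||_{H^1}² for every u ∈ H^1_0.
The interval has length L = 3/2, and Poincaré/coercivity depend only on L. Here a(u, u) = ∫(u')² + (2/9)·∫u².
Here 0 < c = 2/9 < 1. The condition a(u,u) ≥ α||u||_{H^1}² reads (1−α)∫(u')² ≥ (α−c)∫u². Any admissible α is ≤ 1 (rapidly oscillating u have ∫u²/∫(u')² → 0), and α = 1 would force 0 ≥ (1−c)∫u², impossible since c < 1; so 1−α > 0. By the sharp Poincaré inequality on H^1_0 of an interval of length L, ∫(u')² ≥ (π/L)²∫u² with equality for the first sine mode sin(π(x−x₀)/L) (x₀ the left endpoint), so the inequality holds for all u iff (1−α)(π/L)² ≥ α − c, i.e. α ≤ ((π/L)² + c)/((π/L)² + 1) = (1 + c(L/π)²)/(1 + (L/π)²). With (π/L)² = 4*π^2/9 and c = 2/9, the largest admissible constant is α = ((π/L)² + c)/((π/L)² + 1).
Simplifying, α = 2*(1 + 2*π^2)/(9 + 4*π^2).


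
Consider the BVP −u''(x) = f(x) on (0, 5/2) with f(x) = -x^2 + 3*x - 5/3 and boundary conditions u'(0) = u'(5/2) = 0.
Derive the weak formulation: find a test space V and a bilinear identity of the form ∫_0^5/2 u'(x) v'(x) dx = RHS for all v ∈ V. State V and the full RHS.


V = H^1(0, 5/2) (no boundary constraint on v; u is determined up to an additive constant); weak form: ∫_0^5/2 u'v' dx = ∫_0^5/2 (-x^2 + 3*x - 5/3) v dx for all v ∈ V.

Multiply both sides by a test function v and integrate from 0 to 5/2:
  ∫_0^5/2 −u''(x) v(x) dx = ∫_0^5/2 f(x) v(x) dx.
Integrate the LHS by parts once:
  ∫_0^5/2 −u'' v dx = −[u'(x) v(x)]_0^5/2 + ∫_0^5/2 u'(x) v'(x) dx.
Thus ∫_0^5/2 u'(x) v'(x) dx = ∫_0^5/2 f(x) v(x) dx + [u'(x) v(x)]_0^5/2.
Choose V so that boundary terms are either known or forced to vanish.
u has homogeneous Neumann: u'(0) = u'(5/2) = 0. So [u' v]_0^5/2 = 0·v(5/2) − 0·v(0) = 0 for any v; take V = H^1(0, 5/2).
Weak formulation: find u (satisfying any essential BC) such that ∫_0^5/2 u'(x) v'(x) dx = ∫_0^5/2 f v dx for all v ∈ V (homogeneous Neumann, so boundary terms vanish).
Substituting f(x) = -x^2 + 3*x - 5/3, the right-hand side is ∫_0^5/2 (-x^2 + 3*x - 5/3) v dx.
Compatibility check (pure Neumann): taking v ≡ 1 ∈ V gives 0 = ∫_0^5/2 f dx + (0) − (0), i.e. ∫_0^5/2 f dx must equal u'(0) − u'(5/2) = 0. Indeed ∫_0^5/2 (-x^2 + 3*x - 5/3) dx = 0, so the data are compatible. The solution is then unique only up to an additive constant (fix it e.g. by requiring ∫_0^5/2 u dx = 0).


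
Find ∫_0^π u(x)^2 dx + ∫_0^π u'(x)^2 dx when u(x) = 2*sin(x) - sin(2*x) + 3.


||u||_{H^1(0,π)}^2 = 24 + 31*π/2

u'(x) = 2*cos(x) - 2*cos(2*x).
Expand u² and (u')² and integrate term by term on (0, π), using: for integers n ≥ 1, ∫_0^π sin²(nx) dx = ∫_0^π cos²(nx) dx = π/2; for n ≠ n', ∫_0^π sin(nx)sin(n'x) dx = ∫_0^π cos(nx)cos(n'x) dx = 0; and by product-to-sum, ∫_0^π sin(nx)cos(n'x) dx = ½∫_0^π [sin((n+n')x) + sin((n−n')x)] dx, which is 0 when n+n' is even and 2n/(n²−n'²) when n+n' is odd (it need not vanish on (0, π)). For the constant mode: ∫_0^π 1 dx = π, ∫_0^π cos(nx) dx = 0, ∫_0^π sin(nx) dx = (1−(−1)^n)/n.
  u² squared terms: (3)²·∫1 dx = 9·π = 9*π;  (-1)²·∫sin(2x)² dx = 1·π/2 = π/2;  (2)²·∫sin(x)² dx = 4·π/2 = 2*π.
  u² cross terms: 2·(3)·(-1)·∫1·sin(2x) dx = -6·(0) = 0;  2·(3)·(2)·∫1·sin(x) dx = 12·(2) = 24;  2·(-1)·(2)·∫sin(2x)·sin(x) dx = -4·(0) = 0.
  So ∫_0^π u² dx = 9*π + π/2 + 2*π + 0 + 24 + 0 = 24 + 23*π/2.
  (u')² squared terms: (-2)²·∫cos(2x)² dx = 4·π/2 = 2*π;  (2)²·∫cos(x)² dx = 4·π/2 = 2*π.
  (u')² cross terms: 2·(-2)·(2)·∫cos(2x)·cos(x) dx = -8·(0) = 0.
  So ∫_0^π (u')² dx = 2*π + 2*π + 0 = 4*π.
||u||_{H^1}^2 = (24 + 23*π/2) + (4*π) = 24 + 31*π/2.


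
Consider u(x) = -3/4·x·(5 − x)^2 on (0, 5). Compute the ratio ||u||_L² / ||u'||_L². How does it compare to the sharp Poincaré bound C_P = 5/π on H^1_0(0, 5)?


||u||_L² / ||u'||_L² = 5*sqrt(14)/14 < C_P = 5/π.

u(x) = -3/4·x·(5 − x)^2, so u'(x) = -9*x^2/4 + 15*x - 75/4.
u(x) = -3/4·x·(5 − x)^2 vanishes at x = 0 and x = 5, so u ∈ H^1_0(0, 5). Differentiate via the product rule and integrate the resulting polynomials term by term.
  ∫_0^5 u² dx = ∫_0^5 (9*x^6/16 - 45*x^5/4 + 675*x^4/8 - 1125*x^3/4 + 5625*x^2/16) dx. Term by term:
    ∫_0^5 9*x^6/16 dx = 703125/112;  ∫_0^5 -45*x^5/4 dx = -234375/8;  ∫_0^5 675*x^4/8 dx = 421875/8;
    ∫_0^5 -1125*x^3/4 dx = -703125/16;  ∫_0^5 5625*x^2/16 dx = 234375/16.
  Sum: 703125/112 − 234375/8 + 421875/8 − 703125/16 + 234375/16 = 46875/112.
  ∫_0^5 (u')² dx = ∫_0^5 (81*x^4/16 - 135*x^3/2 + 2475*x^2/8 - 1125*x/2 + 5625/16) dx. Term by term:
    ∫_0^5 81*x^4/16 dx = 50625/16;  ∫_0^5 -135*x^3/2 dx = -84375/8;  ∫_0^5 2475*x^2/8 dx = 103125/8;
    ∫_0^5 -1125*x/2 dx = -28125/4;  ∫_0^5 5625/16 dx = 28125/16.
  Sum: 50625/16 − 84375/8 + 103125/8 − 28125/4 + 28125/16 = 1875/8.
∫_0^5 u² dx = 46875/112, so ||u||_L² = 125*sqrt(21)/28.
∫_0^5 (u')² dx = 1875/8, so ||u'||_L² = 25*sqrt(6)/4.
Ratio ||u||_L² / ||u'||_L² = 5*sqrt(14)/14.
Sharp Poincaré constant on H^1_0(0, 5) is C_P = L/π = 5/π, achieved by sin(π/5·x).
A polynomial bump cannot attain the sharp Poincaré constant (only the first sine eigenfunction does), so the ratio is strictly less than C_P, consistent with ||u||_L² ≤ C_P ||u'||_L².


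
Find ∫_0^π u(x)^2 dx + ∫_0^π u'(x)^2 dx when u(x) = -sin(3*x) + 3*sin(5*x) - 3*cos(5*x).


||u||_{H^1(0,π)}^2 = 239*π

u'(x) = 15*sin(5*x) - 3*cos(3*x) + 15*cos(5*x).
Expand u² and (u')² and integrate term by term on (0, π), using: for integers n ≥ 1, ∫_0^π sin²(nx) dx = ∫_0^π cos²(nx) dx = π/2; for n ≠ n', ∫_0^π sin(nx)sin(n'x) dx = ∫_0^π cos(nx)cos(n'x) dx = 0; and by product-to-sum, ∫_0^π sin(nx)cos(n'x) dx = ½∫_0^π [sin((n+n')x) + sin((n−n')x)] dx, which is 0 when n+n' is even and 2n/(n²−n'²) when n+n' is odd (it need not vanish on (0, π)).
  u² squared terms: (-1)²·∫sin(3x)² dx = 1·π/2 = π/2;  (-3)²·∫cos(5x)² dx = 9·π/2 = 9*π/2;  (3)²·∫sin(5x)² dx = 9·π/2 = 9*π/2.
  u² cross terms: 2·(-1)·(-3)·∫sin(3x)·cos(5x) dx = 6·(0) = 0;  2·(-1)·(3)·∫sin(3x)·sin(5x) dx = -6·(0) = 0;  2·(-3)·(3)·∫cos(5x)·sin(5x) dx = -18·(0) = 0.
  So ∫_0^π u² dx = π/2 + 9*π/2 + 9*π/2 + 0 + 0 + 0 = 19*π/2.
  (u')² squared terms: (-3)²·∫cos(3x)² dx = 9·π/2 = 9*π/2;  (15)²·∫cos(5x)² dx = 225·π/2 = 225*π/2;  (15)²·∫sin(5x)² dx = 225·π/2 = 225*π/2.
  (u')² cross terms: 2·(-3)·(15)·∫cos(3x)·cos(5x) dx = -90·(0) = 0;  2·(-3)·(15)·∫cos(3x)·sin(5x) dx = -90·(0) = 0;  2·(15)·(15)·∫cos(5x)·sin(5x) dx = 450·(0) = 0.
  So ∫_0^π (u')² dx = 9*π/2 + 225*π/2 + 225*π/2 + 0 + 0 + 0 = 459*π/2.
||u||_{H^1}^2 = (19*π/2) + (459*π/2) = 239*π.


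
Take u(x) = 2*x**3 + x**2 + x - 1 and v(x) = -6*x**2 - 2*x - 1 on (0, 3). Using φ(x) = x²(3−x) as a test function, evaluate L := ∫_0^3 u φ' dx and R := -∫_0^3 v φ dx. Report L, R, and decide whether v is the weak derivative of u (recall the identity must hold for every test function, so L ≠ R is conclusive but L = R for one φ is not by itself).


LHS = -3537/20, RHS = 3537/20. No, v is not the weak derivative of u.

u(x) = 2*x**3 + x**2 + x - 1, classical derivative u'(x) = 6*x**2 + 2*x + 1.
φ(x) = x²(3−x), so φ'(x) = 3*x*(2 - x).
Note φ(0) = φ(3) = 0, so the boundary term u·φ vanishes.
LHS = ∫_0^3 u(x) φ'(x) dx = ∫_0^3 (-6*x^5 + 9*x^4 + 3*x^3 + 9*x^2 - 6*x) dx. Term by term:
  ∫_0^3 -6*x^5 dx = -729;  ∫_0^3 9*x^4 dx = 2187/5;  ∫_0^3 3*x^3 dx = 243/4;
  ∫_0^3 9*x^2 dx = 81;  ∫_0^3 -6*x dx = -27.
Sum: -729 + 2187/5 + 243/4 + 81 − 27 = -3537/20.
So LHS = -3537/20.
∫_0^3 v(x) φ(x) dx = ∫_0^3 (6*x^5 - 16*x^4 - 5*x^3 - 3*x^2) dx. Term by term:
  ∫_0^3 6*x^5 dx = 729;  ∫_0^3 -16*x^4 dx = -3888/5;  ∫_0^3 -5*x^3 dx = -405/4;
  ∫_0^3 -3*x^2 dx = -27.
Sum: 729 − 3888/5 − 405/4 − 27 = -3537/20.
So RHS = -∫_0^3 v(x) φ(x) dx = 3537/20.
LHS − RHS = -3537/10 ≠ 0, so the identity fails.
(For a valid weak derivative the identity must hold for EVERY test function, in particular this one. The failure shows v is NOT the weak derivative of u.)
Correct weak derivative would be u'(x) = 6*x**2 + 2*x + 1.


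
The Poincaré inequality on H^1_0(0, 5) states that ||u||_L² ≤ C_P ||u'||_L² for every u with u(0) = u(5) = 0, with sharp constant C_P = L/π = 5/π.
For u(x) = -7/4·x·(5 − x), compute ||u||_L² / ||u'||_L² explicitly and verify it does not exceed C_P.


||u||_L² / ||u'||_L² = sqrt(10)/2 < C_P = 5/π.

u(x) = -7/4·x·(5 − x), so u'(x) = 7*x/2 - 35/4.
u(x) = -7/4·x·(5 − x) vanishes at x = 0 and x = 5, so u ∈ H^1_0(0, 5). Differentiate via the product rule and integrate the resulting polynomials term by term.
  ∫_0^5 u² dx = ∫_0^5 (49*x^4/16 - 245*x^3/8 + 1225*x^2/16) dx. Term by term:
    ∫_0^5 49*x^4/16 dx = 30625/16;  ∫_0^5 -245*x^3/8 dx = -153125/32;  ∫_0^5 1225*x^2/16 dx = 153125/48.
  Sum: 30625/16 − 153125/32 + 153125/48 = 30625/96.
  ∫_0^5 (u')² dx = ∫_0^5 (49*x^2/4 - 245*x/4 + 1225/16) dx. Term by term:
    ∫_0^5 49*x^2/4 dx = 6125/12;  ∫_0^5 -245*x/4 dx = -6125/8;  ∫_0^5 1225/16 dx = 6125/16.
  Sum: 6125/12 − 6125/8 + 6125/16 = 6125/48.
∫_0^5 u² dx = 30625/96, so ||u||_L² = 175*sqrt(6)/24.
∫_0^5 (u')² dx = 6125/48, so ||u'||_L² = 35*sqrt(15)/12.
Ratio ||u||_L² / ||u'||_L² = sqrt(10)/2.
Sharp Poincaré constant on H^1_0(0, 5) is C_P = L/π = 5/π, achieved by sin(π/5·x).
A polynomial bump cannot attain the sharp Poincaré constant (only the first sine eigenfunction does), so the ratio is strictly less than C_P, consistent with ||u||_L² ≤ C_P ||u'||_L².


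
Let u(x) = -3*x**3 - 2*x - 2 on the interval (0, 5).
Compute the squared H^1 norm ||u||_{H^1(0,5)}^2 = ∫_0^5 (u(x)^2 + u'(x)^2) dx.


||u||_{H^1}^2 = 3407315/21

The H^1 norm (squared) on an interval (0, L) is
  ||u||_{H^1}^2 = ∫_0^L u(x)^2 dx + ∫_0^L u'(x)^2 dx.
Compute u'(x) = -9*x**2 - 2.
Then u(x)^2 = 9*x**6 + 12*x**4 + 12*x**3 + 4*x**2 + 8*x + 4 and u'(x)^2 = 81*x**4 + 36*x**2 + 4.
Integrate each monomial from 0 to 5 using ∫_0^5 c·x^n dx = c·5^(n+1)/(n+1):
  ∫_0^5 u(x)^2 dx = ∫_0^5 (9*x^6 + 12*x^4 + 12*x^3 + 4*x^2 + 8*x + 4) dx. Term by term:
    ∫_0^5 9*x^6 dx = 703125/7;  ∫_0^5 12*x^4 dx = 7500;  ∫_0^5 12*x^3 dx = 1875;
    ∫_0^5 4*x^2 dx = 500/3;  ∫_0^5 8*x dx = 100;  ∫_0^5 4 dx = 20.
  Sum: 703125/7 + 7500 + 1875 + 500/3 + 100 + 20 = 2312270/21.
  ∫_0^5 u'(x)^2 dx = ∫_0^5 (81*x^4 + 36*x^2 + 4) dx. Term by term:
    ∫_0^5 81*x^4 dx = 50625;  ∫_0^5 36*x^2 dx = 1500;  ∫_0^5 4 dx = 20.
  Sum: 50625 + 1500 + 20 = 52145.
Adding: ||u||_{H^1}^2 = 2312270/21 + 52145 = 3407315/21.


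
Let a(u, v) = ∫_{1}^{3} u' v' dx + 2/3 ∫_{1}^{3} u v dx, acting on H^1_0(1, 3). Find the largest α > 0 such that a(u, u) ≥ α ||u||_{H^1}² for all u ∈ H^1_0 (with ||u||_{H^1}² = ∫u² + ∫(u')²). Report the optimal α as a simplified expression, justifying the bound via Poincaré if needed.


α = (8/3 + π^2)/(4 + π^2)

Coercivity of a(·,·) on H^1_0(1, 3) means a(u, u) ≥ α ||u||_{H^1}² for every u ∈ H^1_0.
The interval has length L = 2, and Poincaré/coercivity depend only on L. Here a(u, u) = ∫(u')² + (2/3)·∫u².
Here 0 < c = 2/3 < 1. The condition a(u,u) ≥ α||u||_{H^1}² reads (1−α)∫(u')² ≥ (α−c)∫u². Any admissible α is ≤ 1 (rapidly oscillating u have ∫u²/∫(u')² → 0), and α = 1 would force 0 ≥ (1−c)∫u², impossible since c < 1; so 1−α > 0. By the sharp Poincaré inequality on H^1_0 of an interval of length L, ∫(u')² ≥ (π/L)²∫u² with equality for the first sine mode sin(π(x−x₀)/L) (x₀ the left endpoint), so the inequality holds for all u iff (1−α)(π/L)² ≥ α − c, i.e. α ≤ ((π/L)² + c)/((π/L)² + 1) = (1 + c(L/π)²)/(1 + (L/π)²). With (π/L)² = π^2/4 and c = 2/3, the largest admissible constant is α = ((π/L)² + c)/((π/L)² + 1).
Simplifying, α = (8/3 + π^2)/(4 + π^2).


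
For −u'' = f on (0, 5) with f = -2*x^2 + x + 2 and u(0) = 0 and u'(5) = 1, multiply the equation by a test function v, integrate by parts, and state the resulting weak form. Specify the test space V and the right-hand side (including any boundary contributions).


V = {v ∈ H^1(0, 5) : v(0) = 0} (test functions vanish at x = 0 where u is specified); weak form: ∫_0^5 u'v' dx = ∫_0^5 (-2*x^2 + x + 2) v dx + v(5) for all v ∈ V.

Multiply both sides by a test function v and integrate from 0 to 5:
  ∫_0^5 −u''(x) v(x) dx = ∫_0^5 f(x) v(x) dx.
Integrate the LHS by parts once:
  ∫_0^5 −u'' v dx = −[u'(x) v(x)]_0^5 + ∫_0^5 u'(x) v'(x) dx.
Thus ∫_0^5 u'(x) v'(x) dx = ∫_0^5 f(x) v(x) dx + [u'(x) v(x)]_0^5.
Choose V so that boundary terms are either known or forced to vanish.
Mixed BC: u(0) = 0 (Dirichlet) and u'(5) = 1 (Neumann). Define V = {v ∈ H^1(0, 5) : v(0) = 0}. Then [u' v]_0^5 = u'(5)·v(5) − u'(0)·0 = v(5).
Weak formulation: find u (satisfying any essential BC) such that ∫_0^5 u'(x) v'(x) dx = ∫_0^5 f v dx + v(5) for all v ∈ V (Dirichlet at 0 absorbed into V; Neumann datum at x = 5 contributes the boundary term).
Substituting f(x) = -2*x^2 + x + 2, the right-hand side is ∫_0^5 (-2*x^2 + x + 2) v dx + v(5).


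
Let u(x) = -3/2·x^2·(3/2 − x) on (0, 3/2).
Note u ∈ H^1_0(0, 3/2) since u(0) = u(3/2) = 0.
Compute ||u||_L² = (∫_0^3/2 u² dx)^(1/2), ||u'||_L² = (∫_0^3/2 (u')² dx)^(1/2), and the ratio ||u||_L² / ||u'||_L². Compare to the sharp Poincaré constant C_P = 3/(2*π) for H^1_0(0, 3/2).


||u||_L² / ||u'||_L² = 3*sqrt(14)/28 < C_P = 3/(2*π).

u(x) = -3/2·x^2·(3/2 − x), so u'(x) = 9*x*(x - 1)/2.
u(x) = -3/2·x^2·(3/2 − x) vanishes at x = 0 and x = 3/2, so u ∈ H^1_0(0, 3/2). Differentiate via the product rule and integrate the resulting polynomials term by term.
  ∫_0^3/2 u² dx = ∫_0^3/2 (9*x^6/4 - 27*x^5/4 + 81*x^4/16) dx. Term by term:
    ∫_0^3/2 9*x^6/4 dx = 19683/3584;  ∫_0^3/2 -27*x^5/4 dx = -6561/512;  ∫_0^3/2 81*x^4/16 dx = 19683/2560.
  Sum: 19683/3584 − 6561/512 + 19683/2560 = 6561/17920.
  ∫_0^3/2 (u')² dx = ∫_0^3/2 (81*x^4/4 - 81*x^3/2 + 81*x^2/4) dx. Term by term:
    ∫_0^3/2 81*x^4/4 dx = 19683/640;  ∫_0^3/2 -81*x^3/2 dx = -6561/128;  ∫_0^3/2 81*x^2/4 dx = 729/32.
  Sum: 19683/640 − 6561/128 + 729/32 = 729/320.
∫_0^3/2 u² dx = 6561/17920, so ||u||_L² = 81*sqrt(70)/1120.
∫_0^3/2 (u')² dx = 729/320, so ||u'||_L² = 27*sqrt(5)/40.
Ratio ||u||_L² / ||u'||_L² = 3*sqrt(14)/28.
Sharp Poincaré constant on H^1_0(0, 3/2) is C_P = L/π = 3/(2*π), achieved by sin(2*π/3·x).
A polynomial bump cannot attain the sharp Poincaré constant (only the first sine eigenfunction does), so the ratio is strictly less than C_P, consistent with ||u||_L² ≤ C_P ||u'||_L².


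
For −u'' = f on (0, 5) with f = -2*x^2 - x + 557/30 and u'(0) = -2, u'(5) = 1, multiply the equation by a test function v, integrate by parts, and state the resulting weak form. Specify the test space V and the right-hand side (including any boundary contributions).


V = H^1(0, 5) (v unrestricted at boundary; u is determined up to an additive constant); weak form: ∫_0^5 u'v' dx = ∫_0^5 (-2*x^2 - x + 557/30) v dx + v(5) + 2·v(0) for all v ∈ V.

Multiply both sides by a test function v and integrate from 0 to 5:
  ∫_0^5 −u''(x) v(x) dx = ∫_0^5 f(x) v(x) dx.
Integrate the LHS by parts once:
  ∫_0^5 −u'' v dx = −[u'(x) v(x)]_0^5 + ∫_0^5 u'(x) v'(x) dx.
Thus ∫_0^5 u'(x) v'(x) dx = ∫_0^5 f(x) v(x) dx + [u'(x) v(x)]_0^5.
Choose V so that boundary terms are either known or forced to vanish.
u has inhomogeneous Neumann u'(0) = -2, u'(5) = 1. [u' v]_0^5 = (1)·v(5) − (-2)·v(0) = v(5) + 2·v(0). Take V = H^1(0, 5); boundary term becomes part of RHS.
Weak formulation: find u (satisfying any essential BC) such that ∫_0^5 u'(x) v'(x) dx = ∫_0^5 f v dx + v(5) + 2·v(0) for all v ∈ V (Neumann data are natural BCs: they enter the RHS as boundary terms).
Substituting f(x) = -2*x^2 - x + 557/30, the right-hand side is ∫_0^5 (-2*x^2 - x + 557/30) v dx + v(5) + 2·v(0).
Compatibility check (pure Neumann): taking v ≡ 1 ∈ V gives 0 = ∫_0^5 f dx + (1) − (-2), i.e. ∫_0^5 f dx must equal u'(0) − u'(5) = -3. Indeed ∫_0^5 (-2*x^2 - x + 557/30) dx = -3, so the data are compatible. The solution is then unique only up to an additive constant (fix it e.g. by requiring ∫_0^5 u dx = 0).


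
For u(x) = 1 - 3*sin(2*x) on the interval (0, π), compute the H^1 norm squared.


||u||_{H^1(0,π)}^2 = 47*π/2

u'(x) = -6*cos(2*x).
Expand u² and (u')² and integrate term by term on (0, π), using: for integers n ≥ 1, ∫_0^π sin²(nx) dx = ∫_0^π cos²(nx) dx = π/2; for n ≠ n', ∫_0^π sin(nx)sin(n'x) dx = ∫_0^π cos(nx)cos(n'x) dx = 0; and by product-to-sum, ∫_0^π sin(nx)cos(n'x) dx = ½∫_0^π [sin((n+n')x) + sin((n−n')x)] dx, which is 0 when n+n' is even and 2n/(n²−n'²) when n+n' is odd (it need not vanish on (0, π)). For the constant mode: ∫_0^π 1 dx = π, ∫_0^π cos(nx) dx = 0, ∫_0^π sin(nx) dx = (1−(−1)^n)/n.
  u² squared terms: (1)²·∫1 dx = 1·π = π;  (-3)²·∫sin(2x)² dx = 9·π/2 = 9*π/2.
  u² cross terms: 2·(1)·(-3)·∫1·sin(2x) dx = -6·(0) = 0.
  So ∫_0^π u² dx = π + 9*π/2 + 0 = 11*π/2.
  (u')² squared terms: (-6)²·∫cos(2x)² dx = 36·π/2 = 18*π.
  So ∫_0^π (u')² dx = 18*π.
||u||_{H^1}^2 = (11*π/2) + (18*π) = 47*π/2.


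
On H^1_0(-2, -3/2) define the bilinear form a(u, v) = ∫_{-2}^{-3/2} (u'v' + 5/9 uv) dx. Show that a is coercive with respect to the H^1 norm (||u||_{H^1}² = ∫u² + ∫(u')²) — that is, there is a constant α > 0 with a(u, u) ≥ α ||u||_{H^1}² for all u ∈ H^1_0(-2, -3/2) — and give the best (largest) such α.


α = (5 + 36*π^2)/(9*(1 + 4*π^2))

Coercivity of a(·,·) on H^1_0(-2, -3/2) means a(u, u) ≥ α ||u||_{H^1}² for every u ∈ H^1_0.
The interval has length L = 1/2, and Poincaré/coercivity depend only on L. Here a(u, u) = ∫(u')² + (5/9)·∫u².
Here 0 < c = 5/9 < 1. The condition a(u,u) ≥ α||u||_{H^1}² reads (1−α)∫(u')² ≥ (α−c)∫u². Any admissible α is ≤ 1 (rapidly oscillating u have ∫u²/∫(u')² → 0), and α = 1 would force 0 ≥ (1−c)∫u², impossible since c < 1; so 1−α > 0. By the sharp Poincaré inequality on H^1_0 of an interval of length L, ∫(u')² ≥ (π/L)²∫u² with equality for the first sine mode sin(π(x−x₀)/L) (x₀ the left endpoint), so the inequality holds for all u iff (1−α)(π/L)² ≥ α − c, i.e. α ≤ ((π/L)² + c)/((π/L)² + 1) = (1 + c(L/π)²)/(1 + (L/π)²). With (π/L)² = 4*π^2 and c = 5/9, the largest admissible constant is α = ((π/L)² + c)/((π/L)² + 1).
Simplifying, α = (5 + 36*π^2)/(9*(1 + 4*π^2)).


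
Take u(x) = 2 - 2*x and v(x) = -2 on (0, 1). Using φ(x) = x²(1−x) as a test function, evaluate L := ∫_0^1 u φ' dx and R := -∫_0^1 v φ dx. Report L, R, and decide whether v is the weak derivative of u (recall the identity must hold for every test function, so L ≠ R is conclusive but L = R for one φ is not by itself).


LHS = 1/6, RHS = 1/6. Yes, v = u' weakly.

u(x) = 2 - 2*x, classical derivative u'(x) = -2.
φ(x) = x²(1−x), so φ'(x) = x*(2 - 3*x).
Note φ(0) = φ(1) = 0, so the boundary term u·φ vanishes.
LHS = ∫_0^1 u(x) φ'(x) dx = ∫_0^1 (6*x^3 - 10*x^2 + 4*x) dx. Term by term:
  ∫_0^1 6*x^3 dx = 3/2;  ∫_0^1 -10*x^2 dx = -10/3;  ∫_0^1 4*x dx = 2.
Sum: 3/2 − 10/3 + 2 = 1/6.
So LHS = 1/6.
∫_0^1 v(x) φ(x) dx = ∫_0^1 (2*x^3 - 2*x^2) dx. Term by term:
  ∫_0^1 2*x^3 dx = 1/2;  ∫_0^1 -2*x^2 dx = -2/3.
Sum: 1/2 − 2/3 = -1/6.
So RHS = -∫_0^1 v(x) φ(x) dx = 1/6.
LHS = RHS, so the identity holds for this test φ.
Moreover u is smooth here and v(x) = u'(x) = -2 pointwise, so the identity holds for every test function. Hence v is the weak derivative of u.


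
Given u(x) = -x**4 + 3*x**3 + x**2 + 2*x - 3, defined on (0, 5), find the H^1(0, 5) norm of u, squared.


||u||_{H^1}^2 = 13478405/252

The H^1 norm (squared) on an interval (0, L) is
  ||u||_{H^1}^2 = ∫_0^L u(x)^2 dx + ∫_0^L u'(x)^2 dx.
Compute u'(x) = -4*x**3 + 9*x**2 + 2*x + 2.
Then u(x)^2 = x**8 - 6*x**7 + 7*x**6 + 2*x**5 + 19*x**4 - 14*x**3 - 2*x**2 - 12*x + 9 and u'(x)^2 = 16*x**6 - 72*x**5 + 65*x**4 + 20*x**3 + 40*x**2 + 8*x + 4.
Integrate each monomial from 0 to 5 using ∫_0^5 c·x^n dx = c·5^(n+1)/(n+1):
  ∫_0^5 u(x)^2 dx = ∫_0^5 (x^8 - 6*x^7 + 7*x^6 + 2*x^5 + 19*x^4 - 14*x^3 - 2*x^2 - 12*x + 9) dx. Term by term:
    ∫_0^5 x^8 dx = 1953125/9;  ∫_0^5 -6*x^7 dx = -1171875/4;  ∫_0^5 7*x^6 dx = 78125;
    ∫_0^5 2*x^5 dx = 15625/3;  ∫_0^5 19*x^4 dx = 11875;  ∫_0^5 -14*x^3 dx = -4375/2;
    ∫_0^5 -2*x^2 dx = -250/3;  ∫_0^5 -12*x dx = -150;  ∫_0^5 9 dx = 45.
  Sum: 1953125/9 − 1171875/4 + 78125 + 15625/3 + 11875 − 4375/2 − 250/3 − 150 + 45 = 607595/36.
  ∫_0^5 u'(x)^2 dx = ∫_0^5 (16*x^6 - 72*x^5 + 65*x^4 + 20*x^3 + 40*x^2 + 8*x + 4) dx. Term by term:
    ∫_0^5 16*x^6 dx = 1250000/7;  ∫_0^5 -72*x^5 dx = -187500;  ∫_0^5 65*x^4 dx = 40625;
    ∫_0^5 20*x^3 dx = 3125;  ∫_0^5 40*x^2 dx = 5000/3;  ∫_0^5 8*x dx = 100;
    ∫_0^5 4 dx = 20.
  Sum: 1250000/7 − 187500 + 40625 + 3125 + 5000/3 + 100 + 20 = 768770/21.
Adding: ||u||_{H^1}^2 = 607595/36 + 768770/21 = 13478405/252.


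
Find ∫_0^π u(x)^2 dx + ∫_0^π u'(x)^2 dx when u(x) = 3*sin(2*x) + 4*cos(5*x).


||u||_{H^1(0,π)}^2 = -832/7 + 461*π/2

u'(x) = -20*sin(5*x) + 6*cos(2*x).
Expand u² and (u')² and integrate term by term on (0, π), using: for integers n ≥ 1, ∫_0^π sin²(nx) dx = ∫_0^π cos²(nx) dx = π/2; for n ≠ n', ∫_0^π sin(nx)sin(n'x) dx = ∫_0^π cos(nx)cos(n'x) dx = 0; and by product-to-sum, ∫_0^π sin(nx)cos(n'x) dx = ½∫_0^π [sin((n+n')x) + sin((n−n')x)] dx, which is 0 when n+n' is even and 2n/(n²−n'²) when n+n' is odd (it need not vanish on (0, π)).
  u² squared terms: (3)²·∫sin(2x)² dx = 9·π/2 = 9*π/2;  (4)²·∫cos(5x)² dx = 16·π/2 = 8*π.
  u² cross terms: 2·(3)·(4)·∫sin(2x)·cos(5x) dx = 24·(-4/21) = -32/7.
  So ∫_0^π u² dx = 9*π/2 + 8*π − 32/7 = -32/7 + 25*π/2.
  (u')² squared terms: (-20)²·∫sin(5x)² dx = 400·π/2 = 200*π;  (6)²·∫cos(2x)² dx = 36·π/2 = 18*π.
  (u')² cross terms: 2·(-20)·(6)·∫sin(5x)·cos(2x) dx = -240·(10/21) = -800/7.
  So ∫_0^π (u')² dx = 200*π + 18*π − 800/7 = -800/7 + 218*π.
||u||_{H^1}^2 = (-32/7 + 25*π/2) + (-800/7 + 218*π) = -832/7 + 461*π/2.


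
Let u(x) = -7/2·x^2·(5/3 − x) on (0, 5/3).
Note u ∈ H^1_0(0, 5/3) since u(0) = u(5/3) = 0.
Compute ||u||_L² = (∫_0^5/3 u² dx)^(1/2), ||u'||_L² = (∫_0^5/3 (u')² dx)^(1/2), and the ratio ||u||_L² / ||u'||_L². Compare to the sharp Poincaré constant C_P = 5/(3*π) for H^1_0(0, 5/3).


||u||_L² / ||u'||_L² = 5*sqrt(14)/42 < C_P = 5/(3*π).

u(x) = -7/2·x^2·(5/3 − x), so u'(x) = 7*x*(9*x - 10)/6.
u(x) = -7/2·x^2·(5/3 − x) vanishes at x = 0 and x = 5/3, so u ∈ H^1_0(0, 5/3). Differentiate via the product rule and integrate the resulting polynomials term by term.
  ∫_0^5/3 u² dx = ∫_0^5/3 (49*x^6/4 - 245*x^5/6 + 1225*x^4/36) dx. Term by term:
    ∫_0^5/3 49*x^6/4 dx = 546875/8748;  ∫_0^5/3 -245*x^5/6 dx = -3828125/26244;  ∫_0^5/3 1225*x^4/36 dx = 765625/8748.
  Sum: 546875/8748 − 3828125/26244 + 765625/8748 = 109375/26244.
  ∫_0^5/3 (u')² dx = ∫_0^5/3 (441*x^4/4 - 245*x^3 + 1225*x^2/9) dx. Term by term:
    ∫_0^5/3 441*x^4/4 dx = 30625/108;  ∫_0^5/3 -245*x^3 dx = -153125/324;  ∫_0^5/3 1225*x^2/9 dx = 153125/729.
  Sum: 30625/108 − 153125/324 + 153125/729 = 30625/1458.
∫_0^5/3 u² dx = 109375/26244, so ||u||_L² = 125*sqrt(7)/162.
∫_0^5/3 (u')² dx = 30625/1458, so ||u'||_L² = 175*sqrt(2)/54.
Ratio ||u||_L² / ||u'||_L² = 5*sqrt(14)/42.
Sharp Poincaré constant on H^1_0(0, 5/3) is C_P = L/π = 5/(3*π), achieved by sin(3*π/5·x).
A polynomial bump cannot attain the sharp Poincaré constant (only the first sine eigenfunction does), so the ratio is strictly less than C_P, consistent with ||u||_L² ≤ C_P ||u'||_L².


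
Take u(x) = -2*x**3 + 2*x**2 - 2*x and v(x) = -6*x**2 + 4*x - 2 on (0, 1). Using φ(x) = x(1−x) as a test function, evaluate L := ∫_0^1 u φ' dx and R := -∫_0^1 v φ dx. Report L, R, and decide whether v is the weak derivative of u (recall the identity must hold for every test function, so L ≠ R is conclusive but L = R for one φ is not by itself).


LHS = 3/10, RHS = 3/10. Yes, v = u' weakly.

u(x) = -2*x**3 + 2*x**2 - 2*x, classical derivative u'(x) = -6*x**2 + 4*x - 2.
φ(x) = x(1−x), so φ'(x) = 1 - 2*x.
Note φ(0) = φ(1) = 0, so the boundary term u·φ vanishes.
LHS = ∫_0^1 u(x) φ'(x) dx = ∫_0^1 (4*x^4 - 6*x^3 + 6*x^2 - 2*x) dx. Term by term:
  ∫_0^1 4*x^4 dx = 4/5;  ∫_0^1 -6*x^3 dx = -3/2;  ∫_0^1 6*x^2 dx = 2;
  ∫_0^1 -2*x dx = -1.
Sum: 4/5 − 3/2 + 2 − 1 = 3/10.
So LHS = 3/10.
∫_0^1 v(x) φ(x) dx = ∫_0^1 (6*x^4 - 10*x^3 + 6*x^2 - 2*x) dx. Term by term:
  ∫_0^1 6*x^4 dx = 6/5;  ∫_0^1 -10*x^3 dx = -5/2;  ∫_0^1 6*x^2 dx = 2;
  ∫_0^1 -2*x dx = -1.
Sum: 6/5 − 5/2 + 2 − 1 = -3/10.
So RHS = -∫_0^1 v(x) φ(x) dx = 3/10.
LHS = RHS, so the identity holds for this test φ.
Moreover u is smooth here and v(x) = u'(x) = -6*x**2 + 4*x - 2 pointwise, so the identity holds for every test function. Hence v is the weak derivative of u.


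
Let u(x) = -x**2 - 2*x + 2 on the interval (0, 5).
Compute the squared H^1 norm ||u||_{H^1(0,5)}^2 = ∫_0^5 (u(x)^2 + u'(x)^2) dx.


||u||_{H^1}^2 = 4370/3

The H^1 norm (squared) on an interval (0, L) is
  ||u||_{H^1}^2 = ∫_0^L u(x)^2 dx + ∫_0^L u'(x)^2 dx.
Compute u'(x) = -2*x - 2.
Then u(x)^2 = x**4 + 4*x**3 - 8*x + 4 and u'(x)^2 = 4*x**2 + 8*x + 4.
Integrate each monomial from 0 to 5 using ∫_0^5 c·x^n dx = c·5^(n+1)/(n+1):
  ∫_0^5 u(x)^2 dx = ∫_0^5 (x^4 + 4*x^3 - 8*x + 4) dx. Term by term:
    ∫_0^5 x^4 dx = 625;  ∫_0^5 4*x^3 dx = 625;  ∫_0^5 -8*x dx = -100;
    ∫_0^5 4 dx = 20.
  Sum: 625 + 625 − 100 + 20 = 1170.
  ∫_0^5 u'(x)^2 dx = ∫_0^5 (4*x^2 + 8*x + 4) dx. Term by term:
    ∫_0^5 4*x^2 dx = 500/3;  ∫_0^5 8*x dx = 100;  ∫_0^5 4 dx = 20.
  Sum: 500/3 + 100 + 20 = 860/3.
Adding: ||u||_{H^1}^2 = 1170 + 860/3 = 4370/3.


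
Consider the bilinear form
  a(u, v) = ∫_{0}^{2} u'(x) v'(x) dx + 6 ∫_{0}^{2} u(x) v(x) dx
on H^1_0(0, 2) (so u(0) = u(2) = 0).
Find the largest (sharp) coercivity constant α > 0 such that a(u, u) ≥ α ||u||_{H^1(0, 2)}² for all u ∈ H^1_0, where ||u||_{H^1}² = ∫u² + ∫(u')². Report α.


α = 1

Coercivity of a(·,·) on H^1_0(0, 2) means a(u, u) ≥ α ||u||_{H^1}² for every u ∈ H^1_0.
The interval has length L = 2, and Poincaré/coercivity depend only on L. Here a(u, u) = ∫(u')² + (6)·∫u².
Here c = 6 ≥ 1, so a(u,u) = ∫(u')² + c∫u² ≥ ∫(u')² + ∫u² = ||u||_{H^1}², i.e. α = 1 works. No larger α is possible: a(u,u) ≥ α||u||_{H^1}² means (1−α)∫(u')² ≥ (α−c)∫u², and for the modes u_n = sin(nπ(x−x₀)/L) (x₀ the left endpoint) one has ∫u_n²/∫(u_n')² = (L/(nπ))² → 0, so a(u_n,u_n)/||u_n||_{H^1}² → 1. Hence the optimal constant is α = 1.
Therefore α = 1.


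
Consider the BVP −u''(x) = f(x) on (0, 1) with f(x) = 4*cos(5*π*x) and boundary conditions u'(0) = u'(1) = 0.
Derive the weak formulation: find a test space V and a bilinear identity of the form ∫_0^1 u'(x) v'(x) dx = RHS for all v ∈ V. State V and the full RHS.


V = H^1(0, 1) (no boundary constraint on v; u is determined up to an additive constant); weak form: ∫_0^1 u'v' dx = ∫_0^1 (4*cos(5*π*x)) v dx for all v ∈ V.

Multiply both sides by a test function v and integrate from 0 to 1:
  ∫_0^1 −u''(x) v(x) dx = ∫_0^1 f(x) v(x) dx.
Integrate the LHS by parts once:
  ∫_0^1 −u'' v dx = −[u'(x) v(x)]_0^1 + ∫_0^1 u'(x) v'(x) dx.
Thus ∫_0^1 u'(x) v'(x) dx = ∫_0^1 f(x) v(x) dx + [u'(x) v(x)]_0^1.
Choose V so that boundary terms are either known or forced to vanish.
u has homogeneous Neumann: u'(0) = u'(1) = 0. So [u' v]_0^1 = 0·v(1) − 0·v(0) = 0 for any v; take V = H^1(0, 1).
Weak formulation: find u (satisfying any essential BC) such that ∫_0^1 u'(x) v'(x) dx = ∫_0^1 f v dx for all v ∈ V (homogeneous Neumann, so boundary terms vanish).
Substituting f(x) = 4*cos(5*π*x), the right-hand side is ∫_0^1 (4*cos(5*π*x)) v dx.
Compatibility check (pure Neumann): taking v ≡ 1 ∈ V gives 0 = ∫_0^1 f dx + (0) − (0), i.e. ∫_0^1 f dx must equal u'(0) − u'(1) = 0. Indeed ∫_0^1 (4*cos(5*π*x)) dx = 0, so the data are compatible. The solution is then unique only up to an additive constant (fix it e.g. by requiring ∫_0^1 u dx = 0).


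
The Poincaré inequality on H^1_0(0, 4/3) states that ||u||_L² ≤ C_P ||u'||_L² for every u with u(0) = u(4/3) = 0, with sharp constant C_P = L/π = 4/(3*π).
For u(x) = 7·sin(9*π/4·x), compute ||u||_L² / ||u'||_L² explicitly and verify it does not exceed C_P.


||u||_L² / ||u'||_L² = 4/(9*π) < C_P = 4/(3*π).

u(x) = 7·sin(9*π/4·x), so u'(x) = 63*π*cos(9*π*x/4)/4.
Writing u(x) = A·sin(kπx/L) with A = 7 and k = 3, use ∫_0^L sin²(kπx/L) dx = L/2 and ∫_0^L cos²(kπx/L) dx = L/2.
u² = 49·sin²(9*π/4·x) and (u')² = 3969*π^2/16·cos²(9*π/4·x), and each of sin², cos² integrates to L/2 = 2/3 over (0, 4/3).
∫_0^4/3 u² dx = 98/3, so ||u||_L² = 7*sqrt(6)/3.
∫_0^4/3 (u')² dx = 1323*π^2/8, so ||u'||_L² = 21*sqrt(6)*π/4.
Ratio ||u||_L² / ||u'||_L² = 4/(9*π).
Sharp Poincaré constant on H^1_0(0, 4/3) is C_P = L/π = 4/(3*π), achieved by sin(3*π/4·x).
This is the k = 3 harmonic; the ratio L/(kπ) is strictly less than C_P = L/π, consistent with the sharp inequality ||u||_L² ≤ C_P ||u'||_L².


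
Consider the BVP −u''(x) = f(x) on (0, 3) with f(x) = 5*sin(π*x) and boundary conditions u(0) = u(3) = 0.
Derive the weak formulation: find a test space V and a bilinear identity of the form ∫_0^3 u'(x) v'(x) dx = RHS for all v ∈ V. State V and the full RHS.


V = H^1_0(0, 3) (so v(0) = v(3) = 0); weak form: ∫_0^3 u'v' dx = ∫_0^3 (5*sin(π*x)) v dx for all v ∈ V.

Multiply both sides by a test function v and integrate from 0 to 3:
  ∫_0^3 −u''(x) v(x) dx = ∫_0^3 f(x) v(x) dx.
Integrate the LHS by parts once:
  ∫_0^3 −u'' v dx = −[u'(x) v(x)]_0^3 + ∫_0^3 u'(x) v'(x) dx.
Thus ∫_0^3 u'(x) v'(x) dx = ∫_0^3 f(x) v(x) dx + [u'(x) v(x)]_0^3.
Choose V so that boundary terms are either known or forced to vanish.
u is Dirichlet: u(0) = u(3) = 0. Let V = H^1_0(0, 3); then v(0) = v(3) = 0, and [u' v]_0^3 = 0.
Weak formulation: find u (satisfying any essential BC) such that ∫_0^3 u'(x) v'(x) dx = ∫_0^3 f v dx for all v ∈ V.
Substituting f(x) = 5*sin(π*x), the right-hand side is ∫_0^3 (5*sin(π*x)) v dx.


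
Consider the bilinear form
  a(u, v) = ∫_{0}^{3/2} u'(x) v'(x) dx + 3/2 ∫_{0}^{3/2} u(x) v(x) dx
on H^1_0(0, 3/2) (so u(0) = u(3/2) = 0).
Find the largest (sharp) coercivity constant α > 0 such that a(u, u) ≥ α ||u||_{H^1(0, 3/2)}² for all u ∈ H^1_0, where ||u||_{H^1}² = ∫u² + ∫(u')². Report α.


α = 1

Coercivity of a(·,·) on H^1_0(0, 3/2) means a(u, u) ≥ α ||u||_{H^1}² for every u ∈ H^1_0.
The interval has length L = 3/2, and Poincaré/coercivity depend only on L. Here a(u, u) = ∫(u')² + (3/2)·∫u².
Here c = 3/2 ≥ 1, so a(u,u) = ∫(u')² + c∫u² ≥ ∫(u')² + ∫u² = ||u||_{H^1}², i.e. α = 1 works. No larger α is possible: a(u,u) ≥ α||u||_{H^1}² means (1−α)∫(u')² ≥ (α−c)∫u², and for the modes u_n = sin(nπ(x−x₀)/L) (x₀ the left endpoint) one has ∫u_n²/∫(u_n')² = (L/(nπ))² → 0, so a(u_n,u_n)/||u_n||_{H^1}² → 1. Hence the optimal constant is α = 1.
Therefore α = 1.


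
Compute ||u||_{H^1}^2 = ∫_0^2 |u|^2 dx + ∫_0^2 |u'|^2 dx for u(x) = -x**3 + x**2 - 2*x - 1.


||u||_{H^1}^2 = 8458/105

The H^1 norm (squared) on an interval (0, L) is
  ||u||_{H^1}^2 = ∫_0^L u(x)^2 dx + ∫_0^L u'(x)^2 dx.
Compute u'(x) = -3*x**2 + 2*x - 2.
Then u(x)^2 = x**6 - 2*x**5 + 5*x**4 - 2*x**3 + 2*x**2 + 4*x + 1 and u'(x)^2 = 9*x**4 - 12*x**3 + 16*x**2 - 8*x + 4.
Integrate each monomial from 0 to 2 using ∫_0^2 c·x^n dx = c·2^(n+1)/(n+1):
  ∫_0^2 u(x)^2 dx = ∫_0^2 (x^6 - 2*x^5 + 5*x^4 - 2*x^3 + 2*x^2 + 4*x + 1) dx. Term by term:
    ∫_0^2 x^6 dx = 128/7;  ∫_0^2 -2*x^5 dx = -64/3;  ∫_0^2 5*x^4 dx = 32;
    ∫_0^2 -2*x^3 dx = -8;  ∫_0^2 2*x^2 dx = 16/3;  ∫_0^2 4*x dx = 8;
    ∫_0^2 1 dx = 2.
  Sum: 128/7 − 64/3 + 32 − 8 + 16/3 + 8 + 2 = 254/7.
  ∫_0^2 u'(x)^2 dx = ∫_0^2 (9*x^4 - 12*x^3 + 16*x^2 - 8*x + 4) dx. Term by term:
    ∫_0^2 9*x^4 dx = 288/5;  ∫_0^2 -12*x^3 dx = -48;  ∫_0^2 16*x^2 dx = 128/3;
    ∫_0^2 -8*x dx = -16;  ∫_0^2 4 dx = 8.
  Sum: 288/5 − 48 + 128/3 − 16 + 8 = 664/15.
Adding: ||u||_{H^1}^2 = 254/7 + 664/15 = 8458/105.


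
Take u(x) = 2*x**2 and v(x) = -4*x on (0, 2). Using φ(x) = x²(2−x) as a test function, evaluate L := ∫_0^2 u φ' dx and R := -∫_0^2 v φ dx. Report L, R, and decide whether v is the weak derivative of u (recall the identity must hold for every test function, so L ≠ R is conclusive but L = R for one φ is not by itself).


LHS = -32/5, RHS = 32/5. No, v is not the weak derivative of u.

u(x) = 2*x**2, classical derivative u'(x) = 4*x.
φ(x) = x²(2−x), so φ'(x) = x*(4 - 3*x).
Note φ(0) = φ(2) = 0, so the boundary term u·φ vanishes.
LHS = ∫_0^2 u(x) φ'(x) dx = ∫_0^2 (-6*x^4 + 8*x^3) dx. Term by term:
  ∫_0^2 -6*x^4 dx = -192/5;  ∫_0^2 8*x^3 dx = 32.
Sum: -192/5 + 32 = -32/5.
So LHS = -32/5.
∫_0^2 v(x) φ(x) dx = ∫_0^2 (4*x^4 - 8*x^3) dx. Term by term:
  ∫_0^2 4*x^4 dx = 128/5;  ∫_0^2 -8*x^3 dx = -32.
Sum: 128/5 − 32 = -32/5.
So RHS = -∫_0^2 v(x) φ(x) dx = 32/5.
LHS − RHS = -64/5 ≠ 0, so the identity fails.
(For a valid weak derivative the identity must hold for EVERY test function, in particular this one. The failure shows v is NOT the weak derivative of u.)
Correct weak derivative would be u'(x) = 4*x.


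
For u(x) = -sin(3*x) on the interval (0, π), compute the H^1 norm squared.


||u||_{H^1(0,π)}^2 = 5*π

u'(x) = -3*cos(3*x).
Expand u² and (u')² and integrate term by term on (0, π), using: for integers n ≥ 1, ∫_0^π sin²(nx) dx = ∫_0^π cos²(nx) dx = π/2; for n ≠ n', ∫_0^π sin(nx)sin(n'x) dx = ∫_0^π cos(nx)cos(n'x) dx = 0; and by product-to-sum, ∫_0^π sin(nx)cos(n'x) dx = ½∫_0^π [sin((n+n')x) + sin((n−n')x)] dx, which is 0 when n+n' is even and 2n/(n²−n'²) when n+n' is odd (it need not vanish on (0, π)).
  u² squared terms: (-1)²·∫sin(3x)² dx = 1·π/2 = π/2.
  So ∫_0^π u² dx = π/2.
  (u')² squared terms: (-3)²·∫cos(3x)² dx = 9·π/2 = 9*π/2.
  So ∫_0^π (u')² dx = 9*π/2.
||u||_{H^1}^2 = (π/2) + (9*π/2) = 5*π.
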